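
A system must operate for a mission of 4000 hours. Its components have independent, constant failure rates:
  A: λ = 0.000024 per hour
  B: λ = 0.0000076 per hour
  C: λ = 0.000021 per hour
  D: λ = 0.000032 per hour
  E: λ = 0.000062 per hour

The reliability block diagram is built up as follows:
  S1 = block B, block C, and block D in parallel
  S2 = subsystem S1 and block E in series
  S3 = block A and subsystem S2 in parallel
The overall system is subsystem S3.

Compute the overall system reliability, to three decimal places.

0.980

R(A) = exp(−0.000024 × 4000) = 0.90846
R(B) = exp(−0.0000076 × 4000) = 0.97006
R(C) = exp(−0.000021 × 4000) = 0.91943
R(D) = exp(−0.000032 × 4000) = 0.87985
R(E) = exp(−0.000062 × 4000) = 0.78036
Parallel (B, C, and D): 1 − (1 − 0.97006)(1 − 0.91943)(1 − 0.87985) = 0.99971
Series ([0.99971] and E): 0.99971 × 0.78036 = 0.78013
Parallel (A and [0.78013]): 1 − (1 − 0.90846)(1 − 0.78013) = 0.980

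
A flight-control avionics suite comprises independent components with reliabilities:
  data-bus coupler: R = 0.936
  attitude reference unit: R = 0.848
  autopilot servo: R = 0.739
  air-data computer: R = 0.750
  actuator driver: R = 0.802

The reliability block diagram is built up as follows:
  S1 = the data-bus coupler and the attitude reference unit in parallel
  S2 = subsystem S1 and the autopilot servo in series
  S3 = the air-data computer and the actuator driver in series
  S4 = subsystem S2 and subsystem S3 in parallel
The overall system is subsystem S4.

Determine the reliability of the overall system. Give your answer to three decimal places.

0.893

Parallel (data-bus coupler and attitude reference unit): 1 − (1 − 0.93600)(1 − 0.84800) = 0.99027
Series ([0.99027] and autopilot servo): 0.99027 × 0.73900 = 0.73181
Series (air-data computer and actuator driver): 0.75000 × 0.80200 = 0.60150
Parallel ([0.73181] and [0.60150]): 1 − (1 − 0.73181)(1 − 0.60150) = 0.893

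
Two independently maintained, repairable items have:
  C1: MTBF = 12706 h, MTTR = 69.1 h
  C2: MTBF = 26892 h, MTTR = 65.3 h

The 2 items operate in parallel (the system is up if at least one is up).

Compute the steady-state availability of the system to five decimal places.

0.99999

A(C1) = MTBF/(MTBF+MTTR) = 12706/(12706+69.1) = 0.994591
A(C2) = MTBF/(MTBF+MTTR) = 26892/(26892+65.3) = 0.997578
Parallel availability: 1 − (1 − 0.994591)(1 − 0.997578) = 0.99999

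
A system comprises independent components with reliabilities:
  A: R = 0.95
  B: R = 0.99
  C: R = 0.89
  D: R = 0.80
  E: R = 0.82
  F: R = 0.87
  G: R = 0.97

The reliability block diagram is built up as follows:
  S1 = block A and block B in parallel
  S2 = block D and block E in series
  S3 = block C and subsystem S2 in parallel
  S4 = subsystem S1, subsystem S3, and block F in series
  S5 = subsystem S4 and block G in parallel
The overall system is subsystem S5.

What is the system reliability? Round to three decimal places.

0.995

Parallel (A and B): 1 − (1 − 0.95000)(1 − 0.99000) = 0.99950
Series (D and E): 0.80000 × 0.82000 = 0.65600
Parallel (C and [0.65600]): 1 − (1 − 0.89000)(1 − 0.65600) = 0.96216
Series ([0.99950], [0.96216], and F): 0.99950 × 0.96216 × 0.87000 = 0.83666
Parallel ([0.83666] and G): 1 − (1 − 0.83666)(1 − 0.97000) = 0.995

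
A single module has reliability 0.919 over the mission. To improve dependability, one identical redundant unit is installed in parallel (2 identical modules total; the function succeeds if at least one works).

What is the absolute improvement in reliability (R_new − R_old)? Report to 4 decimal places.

0.0744

R_before = 0.919
R_after = 1 − (1 − 0.919)^2 = 0.9934
ΔR = 0.9934 − 0.919 = 0.0744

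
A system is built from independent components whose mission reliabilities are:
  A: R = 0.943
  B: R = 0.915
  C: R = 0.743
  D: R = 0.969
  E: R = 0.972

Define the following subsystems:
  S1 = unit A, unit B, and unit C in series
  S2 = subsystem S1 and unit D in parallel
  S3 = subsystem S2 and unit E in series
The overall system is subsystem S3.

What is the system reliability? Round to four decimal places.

0.9612

Series (A, B, and C): 0.943000 × 0.915000 × 0.743000 = 0.641094
Parallel ([0.641094] and D): 1 − (1 − 0.641094)(1 − 0.969000) = 0.988874
Series ([0.988874] and E): 0.988874 × 0.972000 = 0.9612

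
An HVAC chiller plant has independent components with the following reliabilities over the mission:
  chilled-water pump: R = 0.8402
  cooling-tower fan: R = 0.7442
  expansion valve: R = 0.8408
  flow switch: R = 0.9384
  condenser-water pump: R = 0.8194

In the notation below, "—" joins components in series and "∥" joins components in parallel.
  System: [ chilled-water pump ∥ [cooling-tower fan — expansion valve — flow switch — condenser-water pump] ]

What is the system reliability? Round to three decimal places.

Series (cooling-tower fan, expansion valve, flow switch, and condenser-water pump): 0.74420 × 0.84080 × 0.93840 × 0.81940 = 0.48113
Parallel (chilled-water pump and [0.48113]): 1 − (1 − 0.84020)(1 − 0.48113) = 0.917

0.917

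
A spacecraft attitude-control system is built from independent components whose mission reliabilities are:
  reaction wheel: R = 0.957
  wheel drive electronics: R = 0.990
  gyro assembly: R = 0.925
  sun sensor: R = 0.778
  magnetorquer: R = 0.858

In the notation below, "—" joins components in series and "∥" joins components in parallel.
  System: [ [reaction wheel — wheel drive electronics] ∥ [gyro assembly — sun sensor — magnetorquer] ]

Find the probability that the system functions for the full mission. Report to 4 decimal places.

Series (reaction wheel and wheel drive electronics): 0.957000 × 0.990000 = 0.947430
Series (gyro assembly, sun sensor, and magnetorquer): 0.925000 × 0.778000 × 0.858000 = 0.617460
Parallel ([0.947430] and [0.617460]): 1 − (1 − 0.947430)(1 − 0.617460) = 0.9799

0.9799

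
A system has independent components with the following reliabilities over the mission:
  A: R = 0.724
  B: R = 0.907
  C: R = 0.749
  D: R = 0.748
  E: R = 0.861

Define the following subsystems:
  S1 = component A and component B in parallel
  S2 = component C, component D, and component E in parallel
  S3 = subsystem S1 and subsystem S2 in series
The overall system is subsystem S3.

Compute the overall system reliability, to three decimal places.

Parallel (A and B): 1 − (1 − 0.72400)(1 − 0.90700) = 0.97433
Parallel (C, D, and E): 1 − (1 − 0.74900)(1 − 0.74800)(1 − 0.86100) = 0.99121
Series ([0.97433] and [0.99121]): 0.97433 × 0.99121 = 0.966

0.966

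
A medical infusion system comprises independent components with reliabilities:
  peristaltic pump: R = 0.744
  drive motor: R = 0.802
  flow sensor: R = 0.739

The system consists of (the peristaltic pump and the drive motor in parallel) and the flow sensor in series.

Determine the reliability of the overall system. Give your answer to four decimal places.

0.7015

Parallel (peristaltic pump and drive motor): 1 − (1 − 0.744000)(1 − 0.802000) = 0.949312
Series ([0.949312] and flow sensor): 0.949312 × 0.739000 = 0.7015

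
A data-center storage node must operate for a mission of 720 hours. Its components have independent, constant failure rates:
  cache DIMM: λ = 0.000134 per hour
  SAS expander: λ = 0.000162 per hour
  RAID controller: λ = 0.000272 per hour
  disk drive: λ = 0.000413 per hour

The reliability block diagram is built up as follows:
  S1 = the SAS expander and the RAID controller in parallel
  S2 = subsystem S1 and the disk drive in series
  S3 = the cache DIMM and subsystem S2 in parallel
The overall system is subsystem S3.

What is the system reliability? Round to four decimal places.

0.9750

R(cache DIMM) = exp(−0.000134 × 720) = 0.908028
R(SAS expander) = exp(−0.000162 × 720) = 0.889906
R(RAID controller) = exp(−0.000272 × 720) = 0.822144
R(disk drive) = exp(−0.000413 × 720) = 0.742777
Parallel (SAS expander and RAID controller): 1 − (1 − 0.889906)(1 − 0.822144) = 0.980419
Series ([0.980419] and disk drive): 0.980419 × 0.742777 = 0.728233
Parallel (cache DIMM and [0.728233]): 1 − (1 − 0.908028)(1 − 0.728233) = 0.9750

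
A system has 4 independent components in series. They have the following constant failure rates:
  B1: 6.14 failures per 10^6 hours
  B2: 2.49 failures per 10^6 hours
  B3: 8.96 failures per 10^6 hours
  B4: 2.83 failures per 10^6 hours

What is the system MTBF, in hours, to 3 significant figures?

49000

Series of exponential components: λ_sys = Σ λ_i
λ_sys = 0.00000614 + 0.00000249 + 0.00000896 + 0.00000283 = 2.0420e-05 /h
MTBF = 1 / λ_sys = 49000 h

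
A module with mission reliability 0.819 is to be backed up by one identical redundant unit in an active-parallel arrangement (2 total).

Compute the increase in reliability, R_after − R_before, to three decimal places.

R_before = 0.819
R_after = 1 − (1 − 0.819)^2 = 0.967
ΔR = 0.967 − 0.819 = 0.148

0.148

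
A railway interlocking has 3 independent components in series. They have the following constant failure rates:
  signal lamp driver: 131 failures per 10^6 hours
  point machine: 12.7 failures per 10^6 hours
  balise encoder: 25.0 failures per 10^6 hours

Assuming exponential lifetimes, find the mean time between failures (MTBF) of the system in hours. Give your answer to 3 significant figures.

5930

Series of exponential components: λ_sys = Σ λ_i
λ_sys = 0.000131 + 0.0000127 + 0.0000250 = 1.6870e-04 /h
MTBF = 1 / λ_sys = 5930 h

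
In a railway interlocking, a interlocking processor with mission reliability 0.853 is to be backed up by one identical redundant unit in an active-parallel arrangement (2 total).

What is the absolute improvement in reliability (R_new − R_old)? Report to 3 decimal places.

0.125

R_before = 0.853
R_after = 1 − (1 − 0.853)^2 = 0.978
ΔR = 0.978 − 0.853 = 0.125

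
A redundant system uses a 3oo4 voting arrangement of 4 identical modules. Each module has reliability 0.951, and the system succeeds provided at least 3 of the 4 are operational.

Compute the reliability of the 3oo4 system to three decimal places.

0.987

R = Σ_{i=3}^{4} C(4,i) p^i (1−p)^{4−i} with p = 0.951
C(4,3)·0.951^3·0.049^1 = 0.16858
C(4,4)·0.951^4·0.049^0 = 0.81794
Sum = 0.987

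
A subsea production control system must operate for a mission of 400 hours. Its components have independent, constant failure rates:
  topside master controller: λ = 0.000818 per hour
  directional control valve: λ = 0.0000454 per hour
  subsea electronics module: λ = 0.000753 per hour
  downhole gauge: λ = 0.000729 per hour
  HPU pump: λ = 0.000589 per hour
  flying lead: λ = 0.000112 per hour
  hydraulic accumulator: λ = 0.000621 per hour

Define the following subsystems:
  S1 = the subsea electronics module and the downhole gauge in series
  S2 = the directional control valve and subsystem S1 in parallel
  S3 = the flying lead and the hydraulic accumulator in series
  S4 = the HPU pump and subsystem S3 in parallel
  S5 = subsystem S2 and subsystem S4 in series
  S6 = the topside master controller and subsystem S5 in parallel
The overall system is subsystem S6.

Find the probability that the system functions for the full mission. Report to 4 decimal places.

R(topside master controller) = exp(−0.000818 × 400) = 0.720940
R(directional control valve) = exp(−0.0000454 × 400) = 0.982004
R(subsea electronics module) = exp(−0.000753 × 400) = 0.739930
R(downhole gauge) = exp(−0.000729 × 400) = 0.747067
R(HPU pump) = exp(−0.000589 × 400) = 0.790097
R(flying lead) = exp(−0.000112 × 400) = 0.956189
R(hydraulic accumulator) = exp(−0.000621 × 400) = 0.780048
Series (subsea electronics module and downhole gauge): 0.739930 × 0.747067 = 0.552777
Parallel (directional control valve and [0.552777]): 1 − (1 − 0.982004)(1 − 0.552777) = 0.991952
Series (flying lead and hydraulic accumulator): 0.956189 × 0.780048 = 0.745873
Parallel (HPU pump and [0.745873]): 1 − (1 − 0.790097)(1 − 0.745873) = 0.946658
Series ([0.991952] and [0.946658]): 0.991952 × 0.946658 = 0.939039
Parallel (topside master controller and [0.939039]): 1 − (1 − 0.720940)(1 − 0.939039) = 0.9830

0.9830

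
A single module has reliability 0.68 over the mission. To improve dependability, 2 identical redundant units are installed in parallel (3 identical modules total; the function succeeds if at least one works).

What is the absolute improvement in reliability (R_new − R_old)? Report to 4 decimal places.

0.2872

R_before = 0.68
R_after = 1 − (1 − 0.68)^3 = 0.9672
ΔR = 0.9672 − 0.68 = 0.2872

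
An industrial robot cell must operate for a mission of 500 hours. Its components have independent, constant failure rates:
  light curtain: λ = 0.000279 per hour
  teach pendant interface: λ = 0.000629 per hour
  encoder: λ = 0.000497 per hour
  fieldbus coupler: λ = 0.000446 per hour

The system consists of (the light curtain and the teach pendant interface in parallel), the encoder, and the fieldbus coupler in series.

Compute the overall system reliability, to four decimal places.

R(light curtain) = exp(−0.000279 × 500) = 0.869793
R(teach pendant interface) = exp(−0.000629 × 500) = 0.730154
R(encoder) = exp(−0.000497 × 500) = 0.779970
R(fieldbus coupler) = exp(−0.000446 × 500) = 0.800115
Parallel (light curtain and teach pendant interface): 1 − (1 − 0.869793)(1 − 0.730154) = 0.964864
Series ([0.964864], encoder, and fieldbus coupler): 0.964864 × 0.779970 × 0.800115 = 0.6021

0.6021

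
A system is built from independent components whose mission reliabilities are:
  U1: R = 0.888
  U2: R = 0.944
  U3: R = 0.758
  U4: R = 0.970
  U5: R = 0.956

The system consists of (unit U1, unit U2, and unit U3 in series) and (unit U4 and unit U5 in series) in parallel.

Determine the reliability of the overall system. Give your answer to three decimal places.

Series (U1, U2, and U3): 0.88800 × 0.94400 × 0.75800 = 0.63541
Series (U4 and U5): 0.97000 × 0.95600 = 0.92732
Parallel ([0.63541] and [0.92732]): 1 − (1 − 0.63541)(1 − 0.92732) = 0.974

0.974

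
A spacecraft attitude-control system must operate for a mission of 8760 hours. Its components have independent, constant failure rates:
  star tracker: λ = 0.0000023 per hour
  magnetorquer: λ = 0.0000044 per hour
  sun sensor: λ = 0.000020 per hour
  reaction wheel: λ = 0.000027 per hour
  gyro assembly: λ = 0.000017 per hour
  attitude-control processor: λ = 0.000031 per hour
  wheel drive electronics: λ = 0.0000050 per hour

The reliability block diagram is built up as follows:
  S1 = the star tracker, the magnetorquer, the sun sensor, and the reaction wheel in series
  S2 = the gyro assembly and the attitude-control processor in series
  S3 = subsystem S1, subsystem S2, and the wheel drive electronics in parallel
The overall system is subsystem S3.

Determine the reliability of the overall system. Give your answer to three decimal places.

R(star tracker) = exp(−0.0000023 × 8760) = 0.98005
R(magnetorquer) = exp(−0.0000044 × 8760) = 0.96219
R(sun sensor) = exp(−0.000020 × 8760) = 0.83929
R(reaction wheel) = exp(−0.000027 × 8760) = 0.78937
R(gyro assembly) = exp(−0.000017 × 8760) = 0.86164
R(attitude-control processor) = exp(−0.000031 × 8760) = 0.76219
R(wheel drive electronics) = exp(−0.0000050 × 8760) = 0.95715
Series (star tracker, magnetorquer, sun sensor, and reaction wheel): 0.98005 × 0.96219 × 0.83929 × 0.78937 = 0.62474
Series (gyro assembly and attitude-control processor): 0.86164 × 0.76219 = 0.65673
Parallel ([0.62474], [0.65673], and wheel drive electronics): 1 − (1 − 0.62474)(1 − 0.65673)(1 − 0.95715) = 0.994

0.994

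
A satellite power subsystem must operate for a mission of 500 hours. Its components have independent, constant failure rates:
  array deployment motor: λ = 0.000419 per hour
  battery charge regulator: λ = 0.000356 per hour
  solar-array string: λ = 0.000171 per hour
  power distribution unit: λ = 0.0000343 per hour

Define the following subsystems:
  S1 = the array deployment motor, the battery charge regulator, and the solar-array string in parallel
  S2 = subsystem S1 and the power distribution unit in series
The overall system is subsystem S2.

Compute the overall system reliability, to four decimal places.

R(array deployment motor) = exp(−0.000419 × 500) = 0.810990
R(battery charge regulator) = exp(−0.000356 × 500) = 0.836942
R(solar-array string) = exp(−0.000171 × 500) = 0.918053
R(power distribution unit) = exp(−0.0000343 × 500) = 0.982996
Parallel (array deployment motor, battery charge regulator, and solar-array string): 1 − (1 − 0.810990)(1 − 0.836942)(1 − 0.918053) = 0.997474
Series ([0.997474] and power distribution unit): 0.997474 × 0.982996 = 0.9805

0.9805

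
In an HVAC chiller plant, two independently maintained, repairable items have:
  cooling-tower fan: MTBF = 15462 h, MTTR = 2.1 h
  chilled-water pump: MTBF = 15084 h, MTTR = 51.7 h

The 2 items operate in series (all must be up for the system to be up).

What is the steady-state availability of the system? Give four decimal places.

0.9964

A(cooling-tower fan) = MTBF/(MTBF+MTTR) = 15462/(15462+2.1) = 0.999864
A(chilled-water pump) = MTBF/(MTBF+MTTR) = 15084/(15084+51.7) = 0.996584
Series availability: 0.999864 × 0.996584 = 0.9964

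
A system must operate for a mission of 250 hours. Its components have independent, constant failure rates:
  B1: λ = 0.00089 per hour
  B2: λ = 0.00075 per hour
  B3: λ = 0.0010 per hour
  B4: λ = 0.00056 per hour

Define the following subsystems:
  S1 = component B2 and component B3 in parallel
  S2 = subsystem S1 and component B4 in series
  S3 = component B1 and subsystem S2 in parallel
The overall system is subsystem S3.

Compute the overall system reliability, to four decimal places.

R(B1) = exp(−0.00089 × 250) = 0.800515
R(B2) = exp(−0.00075 × 250) = 0.829029
R(B3) = exp(−0.0010 × 250) = 0.778801
R(B4) = exp(−0.00056 × 250) = 0.869358
Parallel (B2 and B3): 1 − (1 − 0.829029)(1 − 0.778801) = 0.962181
Series ([0.962181] and B4): 0.962181 × 0.869358 = 0.836480
Parallel (B1 and [0.836480]): 1 − (1 − 0.800515)(1 − 0.836480) = 0.9674

0.9674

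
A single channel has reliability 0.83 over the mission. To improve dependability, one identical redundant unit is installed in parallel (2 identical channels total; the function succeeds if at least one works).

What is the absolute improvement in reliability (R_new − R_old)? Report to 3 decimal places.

R_before = 0.83
R_after = 1 − (1 − 0.83)^2 = 0.971
ΔR = 0.971 − 0.83 = 0.141

0.141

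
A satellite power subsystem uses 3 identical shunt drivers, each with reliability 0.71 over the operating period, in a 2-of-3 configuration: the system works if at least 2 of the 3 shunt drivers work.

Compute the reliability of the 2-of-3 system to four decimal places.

R = Σ_{i=2}^{3} C(3,i) p^i (1−p)^{3−i} with p = 0.71
C(3,2)·0.71^2·0.29^1 = 0.438567
C(3,3)·0.71^3·0.29^0 = 0.357911
Sum = 0.7965

0.7965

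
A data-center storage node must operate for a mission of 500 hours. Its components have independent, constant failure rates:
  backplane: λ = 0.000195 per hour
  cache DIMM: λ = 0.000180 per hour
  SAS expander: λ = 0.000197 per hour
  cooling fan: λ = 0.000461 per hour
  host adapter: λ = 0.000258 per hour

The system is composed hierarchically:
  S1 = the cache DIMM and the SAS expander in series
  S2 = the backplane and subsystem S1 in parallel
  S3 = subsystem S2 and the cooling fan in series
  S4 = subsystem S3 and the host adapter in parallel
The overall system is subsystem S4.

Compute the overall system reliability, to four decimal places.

0.9736

R(backplane) = exp(−0.000195 × 500) = 0.907102
R(cache DIMM) = exp(−0.000180 × 500) = 0.913931
R(SAS expander) = exp(−0.000197 × 500) = 0.906196
R(cooling fan) = exp(−0.000461 × 500) = 0.794136
R(host adapter) = exp(−0.000258 × 500) = 0.878974
Series (cache DIMM and SAS expander): 0.913931 × 0.906196 = 0.828201
Parallel (backplane and [0.828201]): 1 − (1 − 0.907102)(1 − 0.828201) = 0.984040
Series ([0.984040] and cooling fan): 0.984040 × 0.794136 = 0.781462
Parallel ([0.781462] and host adapter): 1 − (1 − 0.781462)(1 − 0.878974) = 0.9736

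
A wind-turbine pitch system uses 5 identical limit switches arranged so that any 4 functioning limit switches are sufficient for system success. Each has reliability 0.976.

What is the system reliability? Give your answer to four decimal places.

R = Σ_{i=4}^{5} C(5,i) p^i (1−p)^{5−i} with p = 0.976
C(5,4)·0.976^4·0.024^1 = 0.108888
C(5,5)·0.976^5·0.024^0 = 0.885623
Sum = 0.9945

0.9945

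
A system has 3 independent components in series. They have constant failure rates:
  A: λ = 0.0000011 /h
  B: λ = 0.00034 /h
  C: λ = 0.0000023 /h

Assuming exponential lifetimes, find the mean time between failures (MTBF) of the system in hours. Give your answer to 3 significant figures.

2910

Series of exponential components: λ_sys = Σ λ_i
λ_sys = 0.0000011 + 0.00034 + 0.0000023 = 3.4340e-04 /h
MTBF = 1 / λ_sys = 2910 h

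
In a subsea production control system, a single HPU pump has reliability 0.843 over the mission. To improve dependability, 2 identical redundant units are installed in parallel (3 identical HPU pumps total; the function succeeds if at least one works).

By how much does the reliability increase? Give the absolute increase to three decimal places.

0.153

R_before = 0.843
R_after = 1 − (1 − 0.843)^3 = 0.996
ΔR = 0.996 − 0.843 = 0.153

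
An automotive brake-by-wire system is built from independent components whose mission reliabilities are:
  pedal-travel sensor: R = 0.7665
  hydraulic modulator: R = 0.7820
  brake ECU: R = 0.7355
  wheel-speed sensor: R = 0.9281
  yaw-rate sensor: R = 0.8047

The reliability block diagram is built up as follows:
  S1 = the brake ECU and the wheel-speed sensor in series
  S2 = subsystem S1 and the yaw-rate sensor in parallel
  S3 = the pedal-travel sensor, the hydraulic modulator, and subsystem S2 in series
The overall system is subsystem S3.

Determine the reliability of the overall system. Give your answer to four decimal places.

0.5622

Series (brake ECU and wheel-speed sensor): 0.735500 × 0.928100 = 0.682618
Parallel ([0.682618] and yaw-rate sensor): 1 − (1 − 0.682618)(1 − 0.804700) = 0.938015
Series (pedal-travel sensor, hydraulic modulator, and [0.938015]): 0.766500 × 0.782000 × 0.938015 = 0.5622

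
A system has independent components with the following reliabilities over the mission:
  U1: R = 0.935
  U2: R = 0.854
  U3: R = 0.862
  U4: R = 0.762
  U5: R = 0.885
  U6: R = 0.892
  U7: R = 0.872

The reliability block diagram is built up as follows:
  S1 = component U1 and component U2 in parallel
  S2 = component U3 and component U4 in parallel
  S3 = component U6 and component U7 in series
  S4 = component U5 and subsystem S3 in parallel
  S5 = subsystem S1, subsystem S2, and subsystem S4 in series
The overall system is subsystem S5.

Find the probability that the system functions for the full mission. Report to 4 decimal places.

0.9335

Parallel (U1 and U2): 1 − (1 − 0.935000)(1 − 0.854000) = 0.990510
Parallel (U3 and U4): 1 − (1 − 0.862000)(1 − 0.762000) = 0.967156
Series (U6 and U7): 0.892000 × 0.872000 = 0.777824
Parallel (U5 and [0.777824]): 1 − (1 − 0.885000)(1 − 0.777824) = 0.974450
Series ([0.990510], [0.967156], and [0.974450]): 0.990510 × 0.967156 × 0.974450 = 0.9335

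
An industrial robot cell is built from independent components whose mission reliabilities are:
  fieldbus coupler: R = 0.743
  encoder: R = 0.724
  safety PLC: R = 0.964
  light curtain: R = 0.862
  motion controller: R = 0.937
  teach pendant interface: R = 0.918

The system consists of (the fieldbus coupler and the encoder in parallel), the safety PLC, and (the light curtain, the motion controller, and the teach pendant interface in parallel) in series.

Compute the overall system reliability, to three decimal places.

0.895

Parallel (fieldbus coupler and encoder): 1 − (1 − 0.74300)(1 − 0.72400) = 0.92907
Parallel (light curtain, motion controller, and teach pendant interface): 1 − (1 − 0.86200)(1 − 0.93700)(1 − 0.91800) = 0.99929
Series ([0.92907], safety PLC, and [0.99929]): 0.92907 × 0.96400 × 0.99929 = 0.895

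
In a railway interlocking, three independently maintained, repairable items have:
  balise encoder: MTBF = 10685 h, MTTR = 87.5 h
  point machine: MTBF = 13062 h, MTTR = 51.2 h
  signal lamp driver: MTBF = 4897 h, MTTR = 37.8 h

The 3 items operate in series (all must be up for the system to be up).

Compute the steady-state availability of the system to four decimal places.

0.9804

A(balise encoder) = MTBF/(MTBF+MTTR) = 10685/(10685+87.5) = 0.991877
A(point machine) = MTBF/(MTBF+MTTR) = 13062/(13062+51.2) = 0.996096
A(signal lamp driver) = MTBF/(MTBF+MTTR) = 4897/(4897+37.8) = 0.992340
Series availability: 0.991877 × 0.996096 × 0.992340 = 0.9804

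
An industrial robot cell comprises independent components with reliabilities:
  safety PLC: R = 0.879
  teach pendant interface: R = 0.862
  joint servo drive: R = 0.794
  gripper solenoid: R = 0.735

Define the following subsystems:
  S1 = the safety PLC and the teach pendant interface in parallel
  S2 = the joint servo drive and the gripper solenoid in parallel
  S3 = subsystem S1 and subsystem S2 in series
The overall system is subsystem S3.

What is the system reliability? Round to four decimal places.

Parallel (safety PLC and teach pendant interface): 1 − (1 − 0.879000)(1 − 0.862000) = 0.983302
Parallel (joint servo drive and gripper solenoid): 1 − (1 − 0.794000)(1 − 0.735000) = 0.945410
Series ([0.983302] and [0.945410]): 0.983302 × 0.945410 = 0.9296

0.9296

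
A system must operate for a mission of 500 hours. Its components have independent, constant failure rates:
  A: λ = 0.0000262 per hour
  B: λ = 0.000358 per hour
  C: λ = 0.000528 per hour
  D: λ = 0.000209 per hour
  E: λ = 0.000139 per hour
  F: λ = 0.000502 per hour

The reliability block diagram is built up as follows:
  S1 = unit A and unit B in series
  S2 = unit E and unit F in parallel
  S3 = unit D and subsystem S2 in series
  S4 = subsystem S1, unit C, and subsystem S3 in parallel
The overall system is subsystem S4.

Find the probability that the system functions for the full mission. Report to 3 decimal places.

0.995

R(A) = exp(−0.0000262 × 500) = 0.98699
R(B) = exp(−0.000358 × 500) = 0.83611
R(C) = exp(−0.000528 × 500) = 0.76797
R(D) = exp(−0.000209 × 500) = 0.90077
R(E) = exp(−0.000139 × 500) = 0.93286
R(F) = exp(−0.000502 × 500) = 0.77802
Series (A and B): 0.98699 × 0.83611 = 0.82523
Parallel (E and F): 1 − (1 − 0.93286)(1 − 0.77802) = 0.98510
Series (D and [0.98510]): 0.90077 × 0.98510 = 0.88735
Parallel ([0.82523], C, and [0.88735]): 1 − (1 − 0.82523)(1 − 0.76797)(1 − 0.88735) = 0.995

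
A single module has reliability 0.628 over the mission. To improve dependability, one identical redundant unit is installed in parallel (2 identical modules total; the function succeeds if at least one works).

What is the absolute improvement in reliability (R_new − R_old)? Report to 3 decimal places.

0.234

R_before = 0.628
R_after = 1 − (1 − 0.628)^2 = 0.862
ΔR = 0.862 − 0.628 = 0.234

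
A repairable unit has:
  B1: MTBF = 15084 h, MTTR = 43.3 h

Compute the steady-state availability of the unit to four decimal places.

A(B1) = MTBF/(MTBF+MTTR) = 15084/(15084+43.3) = 0.9971

0.9971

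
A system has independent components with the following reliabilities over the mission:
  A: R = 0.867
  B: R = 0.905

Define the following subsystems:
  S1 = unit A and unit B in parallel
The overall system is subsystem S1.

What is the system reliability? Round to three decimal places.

Parallel (A and B): 1 − (1 − 0.86700)(1 − 0.90500) = 0.987

0.987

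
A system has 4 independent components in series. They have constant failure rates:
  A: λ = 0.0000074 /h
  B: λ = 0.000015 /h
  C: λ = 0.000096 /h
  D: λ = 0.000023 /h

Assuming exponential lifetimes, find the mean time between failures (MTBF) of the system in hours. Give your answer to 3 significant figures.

Series of exponential components: λ_sys = Σ λ_i
λ_sys = 0.0000074 + 0.000015 + 0.000096 + 0.000023 = 1.4140e-04 /h
MTBF = 1 / λ_sys = 7070 h

7070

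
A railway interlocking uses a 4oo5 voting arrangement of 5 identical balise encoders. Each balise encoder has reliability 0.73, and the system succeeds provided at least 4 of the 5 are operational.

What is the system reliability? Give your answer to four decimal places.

0.5907

R = Σ_{i=4}^{5} C(5,i) p^i (1−p)^{5−i} with p = 0.73
C(5,4)·0.73^4·0.27^1 = 0.383376
C(5,5)·0.73^5·0.27^0 = 0.207307
Sum = 0.5907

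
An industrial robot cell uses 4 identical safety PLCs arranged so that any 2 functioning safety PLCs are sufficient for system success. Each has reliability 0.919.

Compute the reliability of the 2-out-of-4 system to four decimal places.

0.9980

R = Σ_{i=2}^{4} C(4,i) p^i (1−p)^{4−i} with p = 0.919
C(4,2)·0.919^2·0.081^2 = 0.033247
C(4,3)·0.919^3·0.081^1 = 0.251473
C(4,4)·0.919^4·0.081^0 = 0.713283
Sum = 0.9980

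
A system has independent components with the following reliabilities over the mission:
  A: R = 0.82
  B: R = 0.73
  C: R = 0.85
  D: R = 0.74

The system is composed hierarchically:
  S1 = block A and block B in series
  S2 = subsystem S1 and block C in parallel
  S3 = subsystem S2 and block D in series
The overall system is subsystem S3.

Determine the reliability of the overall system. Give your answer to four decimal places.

0.6954

Series (A and B): 0.820000 × 0.730000 = 0.598600
Parallel ([0.598600] and C): 1 − (1 − 0.598600)(1 − 0.850000) = 0.939790
Series ([0.939790] and D): 0.939790 × 0.740000 = 0.6954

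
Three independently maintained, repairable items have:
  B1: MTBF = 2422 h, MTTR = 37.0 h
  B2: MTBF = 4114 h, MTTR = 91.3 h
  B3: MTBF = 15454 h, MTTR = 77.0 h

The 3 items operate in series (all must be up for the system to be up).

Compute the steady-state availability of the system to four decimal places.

A(B1) = MTBF/(MTBF+MTTR) = 2422/(2422+37.0) = 0.984953
A(B2) = MTBF/(MTBF+MTTR) = 4114/(4114+91.3) = 0.978289
A(B3) = MTBF/(MTBF+MTTR) = 15454/(15454+77.0) = 0.995042
Series availability: 0.984953 × 0.978289 × 0.995042 = 0.9588

0.9588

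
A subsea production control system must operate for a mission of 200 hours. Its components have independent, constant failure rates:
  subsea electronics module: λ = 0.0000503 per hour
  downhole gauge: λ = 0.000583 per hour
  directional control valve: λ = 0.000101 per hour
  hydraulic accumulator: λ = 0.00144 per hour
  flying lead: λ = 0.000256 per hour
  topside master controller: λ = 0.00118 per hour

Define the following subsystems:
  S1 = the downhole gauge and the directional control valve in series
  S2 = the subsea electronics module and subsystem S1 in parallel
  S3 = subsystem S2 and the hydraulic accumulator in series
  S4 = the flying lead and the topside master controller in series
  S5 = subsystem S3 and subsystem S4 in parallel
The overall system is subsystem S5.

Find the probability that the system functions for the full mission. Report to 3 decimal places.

R(subsea electronics module) = exp(−0.0000503 × 200) = 0.98999
R(downhole gauge) = exp(−0.000583 × 200) = 0.88994
R(directional control valve) = exp(−0.000101 × 200) = 0.98000
R(hydraulic accumulator) = exp(−0.00144 × 200) = 0.74976
R(flying lead) = exp(−0.000256 × 200) = 0.95009
R(topside master controller) = exp(−0.00118 × 200) = 0.78978
Series (downhole gauge and directional control valve): 0.88994 × 0.98000 = 0.87214
Parallel (subsea electronics module and [0.87214]): 1 − (1 − 0.98999)(1 − 0.87214) = 0.99872
Series ([0.99872] and hydraulic accumulator): 0.99872 × 0.74976 = 0.74880
Series (flying lead and topside master controller): 0.95009 × 0.78978 = 0.75036
Parallel ([0.74880] and [0.75036]): 1 − (1 − 0.74880)(1 − 0.75036) = 0.937

0.937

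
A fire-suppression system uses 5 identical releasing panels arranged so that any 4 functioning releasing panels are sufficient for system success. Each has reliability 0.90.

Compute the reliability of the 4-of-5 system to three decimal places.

0.919

R = Σ_{i=4}^{5} C(5,i) p^i (1−p)^{5−i} with p = 0.90
C(5,4)·0.90^4·0.10^1 = 0.32805
C(5,5)·0.90^5·0.10^0 = 0.59049
Sum = 0.919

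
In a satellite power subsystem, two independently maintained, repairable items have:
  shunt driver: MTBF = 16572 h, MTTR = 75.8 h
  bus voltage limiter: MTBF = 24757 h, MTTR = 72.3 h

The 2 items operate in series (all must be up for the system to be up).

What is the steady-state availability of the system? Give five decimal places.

A(shunt driver) = MTBF/(MTBF+MTTR) = 16572/(16572+75.8) = 0.995447
A(bus voltage limiter) = MTBF/(MTBF+MTTR) = 24757/(24757+72.3) = 0.997088
Series availability: 0.995447 × 0.997088 = 0.99255

0.99255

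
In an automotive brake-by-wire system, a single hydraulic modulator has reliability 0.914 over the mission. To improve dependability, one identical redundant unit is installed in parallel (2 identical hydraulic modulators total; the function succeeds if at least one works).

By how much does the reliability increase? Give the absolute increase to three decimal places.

0.079

R_before = 0.914
R_after = 1 − (1 − 0.914)^2 = 0.993
ΔR = 0.993 − 0.914 = 0.079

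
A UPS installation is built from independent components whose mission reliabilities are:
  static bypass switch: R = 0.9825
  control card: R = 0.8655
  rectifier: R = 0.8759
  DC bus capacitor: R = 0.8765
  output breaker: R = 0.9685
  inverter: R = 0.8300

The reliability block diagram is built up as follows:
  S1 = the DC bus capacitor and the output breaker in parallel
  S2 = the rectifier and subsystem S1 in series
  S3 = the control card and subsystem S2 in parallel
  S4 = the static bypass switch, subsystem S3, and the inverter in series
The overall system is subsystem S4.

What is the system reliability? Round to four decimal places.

Parallel (DC bus capacitor and output breaker): 1 − (1 − 0.876500)(1 − 0.968500) = 0.996110
Series (rectifier and [0.996110]): 0.875900 × 0.996110 = 0.872493
Parallel (control card and [0.872493]): 1 − (1 − 0.865500)(1 − 0.872493) = 0.982850
Series (static bypass switch, [0.982850], and inverter): 0.982500 × 0.982850 × 0.830000 = 0.8015

0.8015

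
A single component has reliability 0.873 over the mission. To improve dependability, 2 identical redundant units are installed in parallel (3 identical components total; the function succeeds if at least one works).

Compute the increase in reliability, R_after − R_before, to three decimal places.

0.125

R_before = 0.873
R_after = 1 − (1 − 0.873)^3 = 0.998
ΔR = 0.998 − 0.873 = 0.125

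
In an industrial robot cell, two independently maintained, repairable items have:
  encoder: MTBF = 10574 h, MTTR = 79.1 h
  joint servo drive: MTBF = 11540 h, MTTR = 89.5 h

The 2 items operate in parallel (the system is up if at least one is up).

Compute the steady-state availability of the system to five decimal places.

0.99994

A(encoder) = MTBF/(MTBF+MTTR) = 10574/(10574+79.1) = 0.992575
A(joint servo drive) = MTBF/(MTBF+MTTR) = 11540/(11540+89.5) = 0.992304
Parallel availability: 1 − (1 − 0.992575)(1 − 0.992304) = 0.99994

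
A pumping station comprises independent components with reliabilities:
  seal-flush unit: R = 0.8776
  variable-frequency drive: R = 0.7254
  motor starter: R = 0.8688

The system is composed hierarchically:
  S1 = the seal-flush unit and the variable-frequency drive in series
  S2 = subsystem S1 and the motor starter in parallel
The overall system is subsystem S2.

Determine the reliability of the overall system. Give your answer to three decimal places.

0.952

Series (seal-flush unit and variable-frequency drive): 0.87760 × 0.72540 = 0.63661
Parallel ([0.63661] and motor starter): 1 − (1 − 0.63661)(1 − 0.86880) = 0.952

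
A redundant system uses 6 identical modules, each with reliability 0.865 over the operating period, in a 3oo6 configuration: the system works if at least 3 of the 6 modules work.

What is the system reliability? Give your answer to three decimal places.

0.996

R = Σ_{i=3}^{6} C(6,i) p^i (1−p)^{6−i} with p = 0.865
C(6,3)·0.865^3·0.135^3 = 0.03185
C(6,4)·0.865^4·0.135^2 = 0.15305
C(6,5)·0.865^5·0.135^1 = 0.39225
C(6,6)·0.865^6·0.135^0 = 0.41889
Sum = 0.996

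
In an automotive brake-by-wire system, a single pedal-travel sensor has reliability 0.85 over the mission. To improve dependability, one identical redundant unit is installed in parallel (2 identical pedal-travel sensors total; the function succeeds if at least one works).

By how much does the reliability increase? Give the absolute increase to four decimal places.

R_before = 0.85
R_after = 1 − (1 − 0.85)^2 = 0.9775
ΔR = 0.9775 − 0.85 = 0.1275

0.1275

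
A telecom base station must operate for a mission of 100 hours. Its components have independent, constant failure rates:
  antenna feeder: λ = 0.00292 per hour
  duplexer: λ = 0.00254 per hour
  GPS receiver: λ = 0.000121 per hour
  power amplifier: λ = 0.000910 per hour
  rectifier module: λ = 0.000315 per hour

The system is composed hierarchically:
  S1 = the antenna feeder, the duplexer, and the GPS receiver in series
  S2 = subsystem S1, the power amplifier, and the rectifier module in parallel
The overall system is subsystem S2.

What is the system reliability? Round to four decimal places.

0.9988

R(antenna feeder) = exp(−0.00292 × 100) = 0.746769
R(duplexer) = exp(−0.00254 × 100) = 0.775692
R(GPS receiver) = exp(−0.000121 × 100) = 0.987973
R(power amplifier) = exp(−0.000910 × 100) = 0.913018
R(rectifier module) = exp(−0.000315 × 100) = 0.968991
Series (antenna feeder, duplexer, and GPS receiver): 0.746769 × 0.775692 × 0.987973 = 0.572296
Parallel ([0.572296], power amplifier, and rectifier module): 1 − (1 − 0.572296)(1 − 0.913018)(1 − 0.968991) = 0.9988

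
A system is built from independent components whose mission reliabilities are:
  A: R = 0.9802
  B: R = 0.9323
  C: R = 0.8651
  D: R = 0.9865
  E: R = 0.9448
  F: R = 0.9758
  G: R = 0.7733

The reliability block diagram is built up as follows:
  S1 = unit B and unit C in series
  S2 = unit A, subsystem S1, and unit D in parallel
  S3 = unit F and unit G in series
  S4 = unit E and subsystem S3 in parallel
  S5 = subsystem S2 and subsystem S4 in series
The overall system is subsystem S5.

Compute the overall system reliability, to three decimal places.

Series (B and C): 0.93230 × 0.86510 = 0.80653
Parallel (A, [0.80653], and D): 1 − (1 − 0.98020)(1 − 0.80653)(1 − 0.98650) = 0.99995
Series (F and G): 0.97580 × 0.77330 = 0.75459
Parallel (E and [0.75459]): 1 − (1 − 0.94480)(1 − 0.75459) = 0.98645
Series ([0.99995] and [0.98645]): 0.99995 × 0.98645 = 0.986

0.986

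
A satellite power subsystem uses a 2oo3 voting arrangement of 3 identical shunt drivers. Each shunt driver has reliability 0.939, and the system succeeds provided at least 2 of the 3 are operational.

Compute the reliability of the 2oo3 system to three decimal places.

0.989

R = Σ_{i=2}^{3} C(3,i) p^i (1−p)^{3−i} with p = 0.939
C(3,2)·0.939^2·0.061^1 = 0.16135
C(3,3)·0.939^3·0.061^0 = 0.82794
Sum = 0.989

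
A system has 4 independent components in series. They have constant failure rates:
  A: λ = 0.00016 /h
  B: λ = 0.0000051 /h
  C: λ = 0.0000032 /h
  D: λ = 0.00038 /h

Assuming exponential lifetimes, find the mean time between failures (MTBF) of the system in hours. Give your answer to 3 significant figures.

1820

Series of exponential components: λ_sys = Σ λ_i
λ_sys = 0.00016 + 0.0000051 + 0.0000032 + 0.00038 = 5.4830e-04 /h
MTBF = 1 / λ_sys = 1820 h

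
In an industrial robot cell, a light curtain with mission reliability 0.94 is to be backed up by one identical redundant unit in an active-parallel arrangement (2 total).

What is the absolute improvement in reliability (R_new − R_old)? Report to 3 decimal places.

0.056

R_before = 0.94
R_after = 1 − (1 − 0.94)^2 = 0.996
ΔR = 0.996 − 0.94 = 0.056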